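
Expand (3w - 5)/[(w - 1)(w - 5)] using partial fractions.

At w=1: A = (3·1 - 5)/(1 - 5) = 1/2. At w=5: B = (3·5 - 5)/(5 - 1) = 5/2
Result: (1/2)/(w - 1) + (5/2)/(w - 5)


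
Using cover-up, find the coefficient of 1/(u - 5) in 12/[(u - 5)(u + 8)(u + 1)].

Cover (u - 5), set u=5: 12/[(5 + 8)(5 + 1)] = 2/13


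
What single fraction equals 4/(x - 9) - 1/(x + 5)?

Common denominator (x - 9)(x + 5). Numerator: 4(x + 5) - 1(x - 9) = (4x + 20) - (x - 9) = 3x + 29
Result: (3x + 29)/[(x - 9)(x + 5)]


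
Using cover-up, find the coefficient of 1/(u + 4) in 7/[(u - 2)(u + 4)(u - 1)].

Cover (u + 4), set u=-4: 7/[(-4 - 2)(-4 - 1)] = 7/30


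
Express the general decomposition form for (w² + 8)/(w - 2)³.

Repeated linear factor (power 3): P/(w - 2) + Q/(w - 2)² + R/(w - 2)³


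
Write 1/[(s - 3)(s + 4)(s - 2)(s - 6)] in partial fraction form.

Using Heaviside cover-up: (-1/21)/(s - 3) - (1/420)/(s + 4) + (1/24)/(s - 2) + (1/120)/(s - 6)


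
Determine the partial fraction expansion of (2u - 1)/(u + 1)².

(2u - 1) = α(u + 1) + β. At u = -1: β = 2·(-1) - 1 = -3. Coeff of u: α = 2
Result: 2/(u + 1) - 3/(u + 1)²


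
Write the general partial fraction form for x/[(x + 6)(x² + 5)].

Linear + irreducible quadratic: P/(x + 6) + (Qx + R)/(x² + 5)


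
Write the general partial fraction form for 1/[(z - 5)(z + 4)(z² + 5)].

Two linear + quadratic: α/(z - 5) + β/(z + 4) + (γz + δ)/(z² + 5)


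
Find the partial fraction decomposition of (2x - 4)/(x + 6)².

(2x - 4) = P(x + 6) + Q. At x = -6: Q = 2·(-6) - 4 = -16. Coeff of x: P = 2
Result: 2/(x + 6) - 16/(x + 6)²


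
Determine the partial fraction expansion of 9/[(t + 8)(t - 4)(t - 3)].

Using cover-up method: P = 3/44, Q = 3/4, R = -9/11
Result: (3/44)/(t + 8) + (3/4)/(t - 4) - (9/11)/(t - 3)


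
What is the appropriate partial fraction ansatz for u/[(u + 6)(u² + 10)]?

Linear + irreducible quadratic: P/(u + 6) + (Qu + R)/(u² + 10)


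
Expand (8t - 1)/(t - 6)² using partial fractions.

(8t - 1) = P(t - 6) + Q. At t = 6: Q = 8·6 - 1 = 47. Coeff of t: P = 8
Result: 8/(t - 6) + 47/(t - 6)²


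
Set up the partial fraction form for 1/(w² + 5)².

Repeated quadratic factor: (Pw + Q)/(w² + 5) + (Rw + S)/(w² + 5)²


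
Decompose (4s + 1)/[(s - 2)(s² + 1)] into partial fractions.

At s=2: A = (4·2 + 1)/(2² + 1) = 9/5. B = -A = -9/5, C = 4 - 2·A = 2/5
Result: (9/5)/(s - 2) - ((9/5)s - 2/5)/(s² + 1)


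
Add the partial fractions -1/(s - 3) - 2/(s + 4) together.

Common denominator (s - 3)(s + 4). Numerator: -1(s + 4) - 2(s - 3) = (-s - 4) - (2s - 6) = -3s + 2
Result: (-3s + 2)/[(s - 3)(s + 4)]


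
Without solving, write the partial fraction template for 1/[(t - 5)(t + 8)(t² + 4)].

Two linear + quadratic: A/(t - 5) + B/(t + 8) + (Ct + D)/(t² + 4)


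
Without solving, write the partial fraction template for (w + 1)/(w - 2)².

Repeated linear factor: A/(w - 2) + B/(w - 2)²


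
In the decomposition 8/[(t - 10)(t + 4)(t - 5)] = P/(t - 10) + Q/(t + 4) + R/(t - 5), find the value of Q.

Cover-up at t = -4: Q = 8/[(-4 - 10)(-4 - 5)] = 8/[(-14)(-9)] = 8/126 = 4/63


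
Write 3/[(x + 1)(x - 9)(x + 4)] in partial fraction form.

Using cover-up method: A = -1/10, B = 3/130, C = 1/13
Result: (-1/10)/(x + 1) + (3/130)/(x - 9) + (1/13)/(x + 4)


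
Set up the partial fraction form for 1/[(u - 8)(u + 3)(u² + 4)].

Two linear + quadratic: α/(u - 8) + β/(u + 3) + (γu + δ)/(u² + 4)


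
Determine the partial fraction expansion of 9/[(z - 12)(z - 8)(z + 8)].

Using cover-up method: α = 9/80, β = -9/64, γ = 9/320
Result: (9/80)/(z - 12) - (9/64)/(z - 8) + (9/320)/(z + 8)


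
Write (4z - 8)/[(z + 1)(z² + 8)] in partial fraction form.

At z=-1: α = (4·(-1) - 8)/((-1)² + 8) = -4/3. β = -α = 4/3, γ = 4 - (-1)·α = 8/3
Result: (-4/3)/(z + 1) + ((4/3)z + 8/3)/(z² + 8)


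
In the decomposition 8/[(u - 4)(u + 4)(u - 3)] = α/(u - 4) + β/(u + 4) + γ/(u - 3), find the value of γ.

Cover-up at u = 3: γ = 8/[(3 - 4)(3 + 4)] = 8/[(-1)(7)] = -8/7


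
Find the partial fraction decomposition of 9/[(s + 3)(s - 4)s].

Using cover-up method: P = 3/7, Q = 9/28, R = -3/4
Result: (3/7)/(s + 3) + (9/28)/(s - 4) - (3/4)/s


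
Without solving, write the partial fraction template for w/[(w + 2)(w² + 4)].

Linear + irreducible quadratic: P/(w + 2) + (Qw + R)/(w² + 4)


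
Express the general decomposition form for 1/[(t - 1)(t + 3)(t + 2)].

Three distinct linear factors: A/(t - 1) + B/(t + 3) + C/(t + 2)


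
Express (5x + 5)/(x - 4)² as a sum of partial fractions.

(5x + 5) = α(x - 4) + β. At x = 4: β = 5·4 + 5 = 25. Coeff of x: α = 5
Result: 5/(x - 4) + 25/(x - 4)²


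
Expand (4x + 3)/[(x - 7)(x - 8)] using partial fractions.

At x=7: P = (4·7 + 3)/(7 - 8) = -31. At x=8: Q = (4·8 + 3)/(8 - 7) = 35
Result: -31/(x - 7) + 35/(x - 8)


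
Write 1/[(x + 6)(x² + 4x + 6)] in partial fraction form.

Cover-up at x = -6: α = 1/((-6)² + 4·(-6) + 6) = 1/18. Then β = -α = -1/18, γ = -α·(4 - 6) = 1/9
Result: (1/18)/(x + 6) - ((1/18)x - 1/9)/(x² + 4x + 6)


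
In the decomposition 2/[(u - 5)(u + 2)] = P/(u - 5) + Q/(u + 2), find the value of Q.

Cover-up at u = -2: Q = 2/(-2 - 5) = -2/7


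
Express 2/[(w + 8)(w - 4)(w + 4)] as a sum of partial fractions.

Using cover-up method: P = 1/24, Q = 1/48, R = -1/16
Result: (1/24)/(w + 8) + (1/48)/(w - 4) - (1/16)/(w + 4)


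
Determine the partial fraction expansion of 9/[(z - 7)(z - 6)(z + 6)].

Using cover-up method: A = 9/13, B = -3/4, C = 3/52
Result: (9/13)/(z - 7) - (3/4)/(z - 6) + (3/52)/(z + 6)


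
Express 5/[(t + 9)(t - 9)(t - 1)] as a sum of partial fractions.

Using cover-up method: α = 1/36, β = 5/144, γ = -1/16
Result: (1/36)/(t + 9) + (5/144)/(t - 9) - (1/16)/(t - 1)


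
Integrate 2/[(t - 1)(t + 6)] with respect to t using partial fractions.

Decompose: 2/[(t - 1)(t + 6)] = (2/7)/(t - 1) - (2/7)/(t + 6). Integrate each term: (2/7) ln|(t - 1)| - (2/7) ln|(t + 6)| + C


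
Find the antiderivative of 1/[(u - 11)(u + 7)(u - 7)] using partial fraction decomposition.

Cover-up: P = 1/72, Q = 1/252, R = -1/56. Decomposition: (1/72)/(u - 11) + (1/252)/(u + 7) - (1/56)/(u - 7). Integrate each term: (1/72) ln|(u - 11)| + (1/252) ln|(u + 7)| - (1/56) ln|(u - 7)| + C


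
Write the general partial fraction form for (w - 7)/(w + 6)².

Repeated linear factor: P/(w + 6) + Q/(w + 6)²


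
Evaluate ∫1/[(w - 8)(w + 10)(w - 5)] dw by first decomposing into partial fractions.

Cover-up: P = 1/54, Q = 1/270, R = -1/45. Decomposition: (1/54)/(w - 8) + (1/270)/(w + 10) - (1/45)/(w - 5). Integrate each term: (1/54) ln|(w - 8)| + (1/270) ln|(w + 10)| - (1/45) ln|(w - 5)| + C


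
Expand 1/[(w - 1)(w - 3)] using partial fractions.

1/(w - 1)(w - 3) = P/(w - 1) + Q/(w - 3). P = 1/(1 - 3) = -1/2, Q = 1/(3 - 1) = 1/2
Result: (-1/2)/(w - 1) + (1/2)/(w - 3)


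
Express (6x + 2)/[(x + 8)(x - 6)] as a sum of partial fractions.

At x=-8: A = (6·(-8) + 2)/(-8 - 6) = 23/7. At x=6: B = (6·6 + 2)/(6 + 8) = 19/7
Result: (23/7)/(x + 8) + (19/7)/(x - 6)


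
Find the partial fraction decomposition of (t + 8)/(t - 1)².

(t + 8) = P(t - 1) + Q. At t = 1: Q = 1·1 + 8 = 9. Coeff of t: P = 1
Result: 1/(t - 1) + 9/(t - 1)²


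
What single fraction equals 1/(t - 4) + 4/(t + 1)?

Common denominator (t - 4)(t + 1). Numerator: 1(t + 1) + 4(t - 4) = (t + 1) + (4t - 16) = 5t - 15
Result: (5t - 15)/[(t - 4)(t + 1)]


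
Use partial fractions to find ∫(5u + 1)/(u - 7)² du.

Decompose: P = 5, Q = 5·7 + 1 = 36, so (5u + 1)/(u - 7)² = 5/(u - 7) + 36/(u - 7)². Integrate: ∫ P/(u - 7) du = 5 ln|(u - 7)|; ∫ Q/(u - 7)² du = -36/(u - 7). Sum: 5 ln|(u - 7)| - 36/(u - 7) + C


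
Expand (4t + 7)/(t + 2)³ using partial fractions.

(4t + 7) = α(t + 2)² + β(t + 2) + γ. At t = -2: γ = 4·(-2) + 7 = -1. Coefficients: α = 0, β = 4
Result: 4/(t + 2)² - 1/(t + 2)³


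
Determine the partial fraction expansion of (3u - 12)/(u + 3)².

(3u - 12) = α(u + 3) + β. At u = -3: β = 3·(-3) - 12 = -21. Coeff of u: α = 3
Result: 3/(u + 3) - 21/(u + 3)²


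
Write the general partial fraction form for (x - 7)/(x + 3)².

Repeated linear factor: P/(x + 3) + Q/(x + 3)²


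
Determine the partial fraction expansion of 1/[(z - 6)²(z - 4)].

Cover-up at z=4: R = 1/(4 - 6)² = 1/4. Cover-up at z=6: Q = 1/(6 - 4) = 1/2. Comparing z² coeff: P = -R = -1/4
Result: (-1/4)/(z - 6) + (1/2)/(z - 6)² + (1/4)/(z - 4)


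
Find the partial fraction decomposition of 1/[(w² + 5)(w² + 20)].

Coefficient matching gives A = C = 0, B = 1/(20-5) = 1/15, D = -B = -1/15
Result: (1/15)/(w² + 5) - (1/15)/(w² + 20)


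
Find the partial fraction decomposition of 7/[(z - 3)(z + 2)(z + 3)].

Using cover-up method: P = 7/30, Q = -7/5, R = 7/6
Result: (7/30)/(z - 3) - (7/5)/(z + 2) + (7/6)/(z + 3)


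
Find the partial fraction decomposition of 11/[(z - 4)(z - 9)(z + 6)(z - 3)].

Using Heaviside cover-up: (-11/50)/(z - 4) + (11/450)/(z - 9) - (11/1350)/(z + 6) + (11/54)/(z - 3)


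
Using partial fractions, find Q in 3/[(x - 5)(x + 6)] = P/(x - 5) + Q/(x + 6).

Cover-up at x = -6: Q = 3/(-6 - 5) = -3/11


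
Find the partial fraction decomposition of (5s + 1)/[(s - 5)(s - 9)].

At s=5: P = (5·5 + 1)/(5 - 9) = -13/2. At s=9: Q = (5·9 + 1)/(9 - 5) = 23/2
Result: (-13/2)/(s - 5) + (23/2)/(s - 9)


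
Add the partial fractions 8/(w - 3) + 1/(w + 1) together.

Common denominator (w - 3)(w + 1). Numerator: 8(w + 1) + 1(w - 3) = (8w + 8) + (w - 3) = 9w + 5
Result: (9w + 5)/[(w - 3)(w + 1)]


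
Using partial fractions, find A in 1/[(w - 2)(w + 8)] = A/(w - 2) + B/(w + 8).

Cover-up at w = 2: A = 1/(2 + 8) = 1/10


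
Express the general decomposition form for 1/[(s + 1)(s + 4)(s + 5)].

Three distinct linear factors: P/(s + 1) + Q/(s + 4) + R/(s + 5)


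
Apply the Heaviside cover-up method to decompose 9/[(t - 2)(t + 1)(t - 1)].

Cover (t - 2), t=2: A = 9/[(2 + 1)(2 - 1)] = 3. Cover (t + 1), t=-1: B = 9/[(-1 - 2)(-1 - 1)] = 3/2. Cover (t - 1), t=1: C = 9/[(1 - 2)(1 + 1)] = -9/2.
Result: 3/(t - 2) + (3/2)/(t + 1) - (9/2)/(t - 1)


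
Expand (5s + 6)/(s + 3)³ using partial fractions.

(5s + 6) = P(s + 3)² + Q(s + 3) + R. At s = -3: R = 5·(-3) + 6 = -9. Coefficients: P = 0, Q = 5
Result: 5/(s + 3)² - 9/(s + 3)³


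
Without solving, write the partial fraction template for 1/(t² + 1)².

Repeated quadratic factor: (Pt + Q)/(t² + 1) + (Rt + S)/(t² + 1)²


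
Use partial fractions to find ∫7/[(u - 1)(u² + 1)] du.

Cover-up at u=1: α = 7/(1²+1) = 7/2. Coeff matching: β = -7/2, γ = -7/2. Decomposition: (7/2)/(u - 1) - ((7/2)u + 7/2)/(u² + 1). Integrate: linear → ln, quadratic → (1/2)ln + arctan: (7/2) ln|(u - 1)| - (7/4) ln(u² + 1) - (7/2) arctan(u) + C


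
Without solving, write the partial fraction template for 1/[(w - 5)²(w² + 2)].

Repeated linear + quadratic: P/(w - 5) + Q/(w - 5)² + (Rw + S)/(w² + 2)


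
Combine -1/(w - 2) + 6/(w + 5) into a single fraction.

Common denominator (w - 2)(w + 5). Numerator: -1(w + 5) + 6(w - 2) = (-w - 5) + (6w - 12) = 5w - 17
Result: (5w - 17)/[(w - 2)(w + 5)]


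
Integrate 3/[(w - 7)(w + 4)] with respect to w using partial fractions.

Decompose: 3/[(w - 7)(w + 4)] = (3/11)/(w - 7) - (3/11)/(w + 4). Integrate each term: (3/11) ln|(w - 7)| - (3/11) ln|(w + 4)| + C


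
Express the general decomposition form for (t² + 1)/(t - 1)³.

Repeated linear factor (power 3): A/(t - 1) + B/(t - 1)² + C/(t - 1)³


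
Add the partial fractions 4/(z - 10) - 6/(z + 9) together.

Common denominator (z - 10)(z + 9). Numerator: 4(z + 9) - 6(z - 10) = (4z + 36) - (6z - 60) = -2z + 96
Result: (-2z + 96)/[(z - 10)(z + 9)]


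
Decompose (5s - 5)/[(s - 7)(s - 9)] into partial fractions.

At s=7: α = (5·7 - 5)/(7 - 9) = -15. At s=9: β = (5·9 - 5)/(9 - 7) = 20
Result: -15/(s - 7) + 20/(s - 9)


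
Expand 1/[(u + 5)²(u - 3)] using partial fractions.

Cover-up at u=3: C = 1/(3 + 5)² = 1/64. Cover-up at u=-5: B = 1/(-5 - 3) = -1/8. Comparing u² coeff: A = -C = -1/64
Result: (-1/64)/(u + 5) - (1/8)/(u + 5)² + (1/64)/(u - 3)


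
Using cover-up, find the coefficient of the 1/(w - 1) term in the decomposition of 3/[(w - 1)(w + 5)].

Cover (w - 1), set w=1: 3/((w + 5) at w=1) = 3/(6) = 1/2


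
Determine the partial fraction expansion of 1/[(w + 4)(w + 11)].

1/(w + 4)(w + 11) = α/(w + 4) + β/(w + 11). α = 1/(-4 + 11) = 1/7, β = 1/(-11 + 4) = -1/7
Result: (1/7)/(w + 4) - (1/7)/(w + 11)


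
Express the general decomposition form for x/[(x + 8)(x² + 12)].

Linear + irreducible quadratic: α/(x + 8) + (βx + γ)/(x² + 12)


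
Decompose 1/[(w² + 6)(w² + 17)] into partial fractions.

Coefficient matching gives A = C = 0, B = 1/(17-6) = 1/11, D = -B = -1/11
Result: (1/11)/(w² + 6) - (1/11)/(w² + 17)


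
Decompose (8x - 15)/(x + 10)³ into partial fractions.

(8x - 15) = A(x + 10)² + B(x + 10) + C. At x = -10: C = 8·(-10) - 15 = -95. Coefficients: A = 0, B = 8
Result: 8/(x + 10)² - 95/(x + 10)³


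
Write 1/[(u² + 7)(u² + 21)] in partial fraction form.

Coefficient matching gives A = C = 0, B = 1/(21-7) = 1/14, D = -B = -1/14
Result: (1/14)/(u² + 7) - (1/14)/(u² + 21)


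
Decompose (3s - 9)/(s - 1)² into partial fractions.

(3s - 9) = α(s - 1) + β. At s = 1: β = 3·1 - 9 = -6. Coeff of s: α = 3
Result: 3/(s - 1) - 6/(s - 1)²


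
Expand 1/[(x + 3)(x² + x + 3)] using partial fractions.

Cover-up at x = -3: A = 1/((-3)² + 1·(-3) + 3) = 1/9. Then B = -A = -1/9, C = -A·(1 - 3) = 2/9
Result: (1/9)/(x + 3) - ((1/9)x - 2/9)/(x² + x + 3)


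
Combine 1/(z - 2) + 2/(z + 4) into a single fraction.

Common denominator (z - 2)(z + 4). Numerator: 1(z + 4) + 2(z - 2) = (z + 4) + (2z - 4) = 3z
Result: (3z)/[(z - 2)(z + 4)]


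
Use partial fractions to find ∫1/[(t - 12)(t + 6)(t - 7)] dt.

Cover-up: P = 1/90, Q = 1/234, R = -1/65. Decomposition: (1/90)/(t - 12) + (1/234)/(t + 6) - (1/65)/(t - 7). Integrate each term: (1/90) ln|(t - 12)| + (1/234) ln|(t + 6)| - (1/65) ln|(t - 7)| + C


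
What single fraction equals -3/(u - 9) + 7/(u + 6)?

Common denominator (u - 9)(u + 6). Numerator: -3(u + 6) + 7(u - 9) = (-3u - 18) + (7u - 63) = 4u - 81
Result: (4u - 81)/[(u - 9)(u + 6)]


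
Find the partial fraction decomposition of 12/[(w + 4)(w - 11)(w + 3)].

Using cover-up method: P = 4/5, Q = 2/35, R = -6/7
Result: (4/5)/(w + 4) + (2/35)/(w - 11) - (6/7)/(w + 3)


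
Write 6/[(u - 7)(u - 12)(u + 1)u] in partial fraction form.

Using Heaviside cover-up: (-3/140)/(u - 7) + (1/130)/(u - 12) - (3/52)/(u + 1) + (1/14)/u


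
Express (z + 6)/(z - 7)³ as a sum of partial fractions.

(z + 6) = α(z - 7)² + β(z - 7) + γ. At z = 7: γ = 1·7 + 6 = 13. Coefficients: α = 0, β = 1
Result: 1/(z - 7)² + 13/(z - 7)³


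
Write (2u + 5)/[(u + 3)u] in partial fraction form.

At u=-3: A = (2·(-3) + 5)/(-3 - 0) = 1/3. At u=0: B = (2·0 + 5)/(0 + 3) = 5/3
Result: (1/3)/(u + 3) + (5/3)/u


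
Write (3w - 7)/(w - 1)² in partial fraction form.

(3w - 7) = P(w - 1) + Q. At w = 1: Q = 3·1 - 7 = -4. Coeff of w: P = 3
Result: 3/(w - 1) - 4/(w - 1)²


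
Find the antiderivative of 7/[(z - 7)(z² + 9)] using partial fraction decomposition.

Cover-up at z=7: A = 7/(7²+9) = 7/58. Coeff matching: B = -7/58, C = -49/58. Decomposition: (7/58)/(z - 7) - ((7/58)z + 49/58)/(z² + 9). Integrate: linear → ln, quadratic → (1/2)ln + arctan: (7/58) ln|(z - 7)| - (7/116) ln(z² + 9) - (49/174) arctan(z/3) + C


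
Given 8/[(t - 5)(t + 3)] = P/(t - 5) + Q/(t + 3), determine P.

Cover-up at t = 5: P = 8/(5 + 3) = 8/8 = 1


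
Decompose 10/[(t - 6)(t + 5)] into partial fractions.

10/(t - 6)(t + 5) = P/(t - 6) + Q/(t + 5). P = 10/(6 + 5) = 10/11, Q = 10/(-5 - 6) = -10/11
Result: (10/11)/(t - 6) - (10/11)/(t + 5)


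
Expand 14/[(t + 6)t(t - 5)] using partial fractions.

Using cover-up method: α = 7/33, β = -7/15, γ = 14/55
Result: (7/33)/(t + 6) - (7/15)/t + (14/55)/(t - 5)


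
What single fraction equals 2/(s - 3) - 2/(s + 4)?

Common denominator (s - 3)(s + 4). Numerator: 2(s + 4) - 2(s - 3) = (2s + 8) - (2s - 6) = 14
Result: (14)/[(s - 3)(s + 4)]


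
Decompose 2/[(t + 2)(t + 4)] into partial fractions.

2/(t + 2)(t + 4) = A/(t + 2) + B/(t + 4). A = 2/(-2 + 4) = 1, B = 2/(-4 + 2) = -1
Result: 1/(t + 2) - 1/(t + 4)


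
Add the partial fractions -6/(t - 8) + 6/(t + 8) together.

Common denominator (t - 8)(t + 8). Numerator: -6(t + 8) + 6(t - 8) = (-6t - 48) + (6t - 48) = -96
Result: (-96)/[(t - 8)(t + 8)]


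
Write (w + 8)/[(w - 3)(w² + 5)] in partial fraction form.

At w=3: P = (1·3 + 8)/(3² + 5) = 11/14. Q = -P = -11/14, R = 1 - 3·P = -19/14
Result: (11/14)/(w - 3) - ((11/14)w + 19/14)/(w² + 5)


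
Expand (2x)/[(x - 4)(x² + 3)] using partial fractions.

At x=4: α = (2·4 + 0)/(4² + 3) = 8/19. β = -α = -8/19, γ = 2 - 4·α = 6/19
Result: (8/19)/(x - 4) - ((8/19)x - 6/19)/(x² + 3)


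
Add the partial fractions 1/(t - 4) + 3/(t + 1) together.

Common denominator (t - 4)(t + 1). Numerator: 1(t + 1) + 3(t - 4) = (t + 1) + (3t - 12) = 4t - 11
Result: (4t - 11)/[(t - 4)(t + 1)]


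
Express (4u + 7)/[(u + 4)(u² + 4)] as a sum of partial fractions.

At u=-4: A = (4·(-4) + 7)/((-4)² + 4) = -9/20. B = -A = 9/20, C = 4 - (-4)·A = 11/5
Result: (-9/20)/(u + 4) + ((9/20)u + 11/5)/(u² + 4)


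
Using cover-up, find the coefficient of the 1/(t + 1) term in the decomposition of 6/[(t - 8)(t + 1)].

Cover (t + 1), set t=-1: 6/((t - 8) at t=-1) = 6/(-9) = -2/3


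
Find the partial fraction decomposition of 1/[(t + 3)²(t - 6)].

Cover-up at t=6: R = 1/(6 + 3)² = 1/81. Cover-up at t=-3: Q = 1/(-3 - 6) = -1/9. Comparing t² coeff: P = -R = -1/81
Result: (-1/81)/(t + 3) - (1/9)/(t + 3)² + (1/81)/(t - 6)


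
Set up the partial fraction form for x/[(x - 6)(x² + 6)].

Linear + irreducible quadratic: A/(x - 6) + (Bx + C)/(x² + 6)


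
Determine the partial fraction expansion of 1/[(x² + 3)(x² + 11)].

Coefficient matching gives A = C = 0, B = 1/(11-3) = 1/8, D = -B = -1/8
Result: (1/8)/(x² + 3) - (1/8)/(x² + 11)


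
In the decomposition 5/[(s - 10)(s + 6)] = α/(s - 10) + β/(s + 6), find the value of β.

Cover-up at s = -6: β = 5/(-6 - 10) = -5/16


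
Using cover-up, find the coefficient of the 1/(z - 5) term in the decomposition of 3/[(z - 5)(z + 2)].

Cover (z - 5), set z=5: 3/((z + 2) at z=5) = 3/(7) = 3/7


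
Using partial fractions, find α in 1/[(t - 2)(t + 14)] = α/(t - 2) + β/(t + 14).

Cover-up at t = 2: α = 1/(2 + 14) = 1/16


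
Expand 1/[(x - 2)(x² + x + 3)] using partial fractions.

Cover-up at x = 2: P = 1/(2² + 1·2 + 3) = 1/9. Then Q = -P = -1/9, R = -P·(1 + 2) = -1/3
Result: (1/9)/(x - 2) - ((1/9)x + 1/3)/(x² + x + 3)


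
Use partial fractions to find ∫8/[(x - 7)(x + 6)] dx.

Decompose: 8/[(x - 7)(x + 6)] = (8/13)/(x - 7) - (8/13)/(x + 6). Integrate each term: (8/13) ln|(x - 7)| - (8/13) ln|(x + 6)| + C


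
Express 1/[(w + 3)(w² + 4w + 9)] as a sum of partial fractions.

Cover-up at w = -3: P = 1/((-3)² + 4·(-3) + 9) = 1/6. Then Q = -P = -1/6, R = -P·(4 - 3) = -1/6
Result: (1/6)/(w + 3) - ((1/6)w + 1/6)/(w² + 4w + 9)


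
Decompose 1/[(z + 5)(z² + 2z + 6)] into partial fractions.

Cover-up at z = -5: P = 1/((-5)² + 2·(-5) + 6) = 1/21. Then Q = -P = -1/21, R = -P·(2 - 5) = 1/7
Result: (1/21)/(z + 5) - ((1/21)z - 1/7)/(z² + 2z + 6)


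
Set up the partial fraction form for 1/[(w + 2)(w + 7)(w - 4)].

Three distinct linear factors: A/(w + 2) + B/(w + 7) + C/(w - 4)


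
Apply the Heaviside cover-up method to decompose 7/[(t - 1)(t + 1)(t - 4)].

Cover (t - 1), t=1: α = 7/[(1 + 1)(1 - 4)] = -7/6. Cover (t + 1), t=-1: β = 7/[(-1 - 1)(-1 - 4)] = 7/10. Cover (t - 4), t=4: γ = 7/[(4 - 1)(4 + 1)] = 7/15.
Result: (-7/6)/(t - 1) + (7/10)/(t + 1) + (7/15)/(t - 4)


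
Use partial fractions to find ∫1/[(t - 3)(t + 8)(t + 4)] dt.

Cover-up: α = 1/77, β = 1/44, γ = -1/28. Decomposition: (1/77)/(t - 3) + (1/44)/(t + 8) - (1/28)/(t + 4). Integrate each term: (1/77) ln|(t - 3)| + (1/44) ln|(t + 8)| - (1/28) ln|(t + 4)| + C


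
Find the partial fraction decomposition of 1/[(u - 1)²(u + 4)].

Cover-up at u=-4: R = 1/(-4 - 1)² = 1/25. Cover-up at u=1: Q = 1/(1 + 4) = 1/5. Comparing u² coeff: P = -R = -1/25
Result: (-1/25)/(u - 1) + (1/5)/(u - 1)² + (1/25)/(u + 4)


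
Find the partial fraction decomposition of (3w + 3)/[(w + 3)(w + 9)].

At w=-3: A = (3·(-3) + 3)/(-3 + 9) = -1. At w=-9: B = (3·(-9) + 3)/(-9 + 3) = 4
Result: -1/(w + 3) + 4/(w + 9)


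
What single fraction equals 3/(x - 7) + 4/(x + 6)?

Common denominator (x - 7)(x + 6). Numerator: 3(x + 6) + 4(x - 7) = (3x + 18) + (4x - 28) = 7x - 10
Result: (7x - 10)/[(x - 7)(x + 6)]


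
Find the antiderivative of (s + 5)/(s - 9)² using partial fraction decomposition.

Decompose: A = 1, B = 1·9 + 5 = 14, so (s + 5)/(s - 9)² = 1/(s - 9) + 14/(s - 9)². Integrate: ∫ A/(s - 9) ds = ln|(s - 9)|; ∫ B/(s - 9)² ds = -14/(s - 9). Sum: ln|(s - 9)| - 14/(s - 9) + C


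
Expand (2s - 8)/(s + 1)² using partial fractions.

(2s - 8) = P(s + 1) + Q. At s = -1: Q = 2·(-1) - 8 = -10. Coeff of s: P = 2
Result: 2/(s + 1) - 10/(s + 1)²


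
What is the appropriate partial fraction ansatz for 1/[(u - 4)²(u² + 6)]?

Repeated linear + quadratic: P/(u - 4) + Q/(u - 4)² + (Ru + S)/(u² + 6)


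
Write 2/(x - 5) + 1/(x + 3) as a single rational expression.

Common denominator (x - 5)(x + 3). Numerator: 2(x + 3) + 1(x - 5) = (2x + 6) + (x - 5) = 3x + 1
Result: (3x + 1)/[(x - 5)(x + 3)]


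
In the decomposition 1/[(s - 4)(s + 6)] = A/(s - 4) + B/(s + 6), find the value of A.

Cover-up at s = 4: A = 1/(4 + 6) = 1/10


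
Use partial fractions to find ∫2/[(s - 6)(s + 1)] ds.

Decompose: 2/[(s - 6)(s + 1)] = (2/7)/(s - 6) - (2/7)/(s + 1). Integrate each term: (2/7) ln|(s - 6)| - (2/7) ln|(s + 1)| + C


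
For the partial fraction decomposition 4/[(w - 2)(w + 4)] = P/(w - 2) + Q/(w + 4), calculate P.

Cover-up at w = 2: P = 4/(2 + 4) = 4/6 = 2/3


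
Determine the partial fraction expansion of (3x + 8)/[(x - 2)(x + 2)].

At x=2: α = (3·2 + 8)/(2 + 2) = 7/2. At x=-2: β = (3·(-2) + 8)/(-2 - 2) = -1/2
Result: (7/2)/(x - 2) - (1/2)/(x + 2)


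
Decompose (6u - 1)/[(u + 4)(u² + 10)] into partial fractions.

At u=-4: A = (6·(-4) - 1)/((-4)² + 10) = -25/26. B = -A = 25/26, C = 6 - (-4)·A = 28/13
Result: (-25/26)/(u + 4) + ((25/26)u + 28/13)/(u² + 10)


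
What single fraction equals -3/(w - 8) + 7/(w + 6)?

Common denominator (w - 8)(w + 6). Numerator: -3(w + 6) + 7(w - 8) = (-3w - 18) + (7w - 56) = 4w - 74
Result: (4w - 74)/[(w - 8)(w + 6)]


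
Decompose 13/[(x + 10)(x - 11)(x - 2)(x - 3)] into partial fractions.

Using Heaviside cover-up: (-1/252)/(x + 10) + (13/1512)/(x - 11) + (13/108)/(x - 2) - (1/8)/(x - 3)


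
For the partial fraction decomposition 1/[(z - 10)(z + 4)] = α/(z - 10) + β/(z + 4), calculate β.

Cover-up at z = -4: β = 1/(-4 - 10) = -1/14


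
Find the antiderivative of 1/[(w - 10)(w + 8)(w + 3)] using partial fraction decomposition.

Cover-up: A = 1/234, B = 1/90, C = -1/65. Decomposition: (1/234)/(w - 10) + (1/90)/(w + 8) - (1/65)/(w + 3). Integrate each term: (1/234) ln|(w - 10)| + (1/90) ln|(w + 8)| - (1/65) ln|(w + 3)| + C


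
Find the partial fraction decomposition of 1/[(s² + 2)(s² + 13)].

Coefficient matching gives α = γ = 0, β = 1/(13-2) = 1/11, δ = -β = -1/11
Result: (1/11)/(s² + 2) - (1/11)/(s² + 13)


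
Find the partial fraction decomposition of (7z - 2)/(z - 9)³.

(7z - 2) = α(z - 9)² + β(z - 9) + γ. At z = 9: γ = 7·9 - 2 = 61. Coefficients: α = 0, β = 7
Result: 7/(z - 9)² + 61/(z - 9)³


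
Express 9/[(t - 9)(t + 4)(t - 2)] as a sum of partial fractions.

Using cover-up method: P = 9/91, Q = 3/26, R = -3/14
Result: (9/91)/(t - 9) + (3/26)/(t + 4) - (3/14)/(t - 2)


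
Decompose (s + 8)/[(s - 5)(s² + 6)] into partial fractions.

At s=5: P = (1·5 + 8)/(5² + 6) = 13/31. Q = -P = -13/31, R = 1 - 5·P = -34/31
Result: (13/31)/(s - 5) - ((13/31)s + 34/31)/(s² + 6)


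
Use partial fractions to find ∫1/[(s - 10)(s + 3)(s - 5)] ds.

Cover-up: P = 1/65, Q = 1/104, R = -1/40. Decomposition: (1/65)/(s - 10) + (1/104)/(s + 3) - (1/40)/(s - 5). Integrate each term: (1/65) ln|(s - 10)| + (1/104) ln|(s + 3)| - (1/40) ln|(s - 5)| + C


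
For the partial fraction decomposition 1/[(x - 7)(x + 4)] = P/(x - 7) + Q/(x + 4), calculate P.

Cover-up at x = 7: P = 1/(7 + 4) = 1/11


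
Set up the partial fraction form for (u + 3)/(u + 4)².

Repeated linear factor: α/(u + 4) + β/(u + 4)²


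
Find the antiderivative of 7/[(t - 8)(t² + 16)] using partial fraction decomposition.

Cover-up at t=8: α = 7/(8²+16) = 7/80. Coeff matching: β = -7/80, γ = -7/10. Decomposition: (7/80)/(t - 8) - ((7/80)t + 7/10)/(t² + 16). Integrate: linear → ln, quadratic → (1/2)ln + arctan: (7/80) ln|(t - 8)| - (7/160) ln(t² + 16) - (7/40) arctan(t/4) + C


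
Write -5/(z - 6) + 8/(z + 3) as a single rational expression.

Common denominator (z - 6)(z + 3). Numerator: -5(z + 3) + 8(z - 6) = (-5z - 15) + (8z - 48) = 3z - 63
Result: (3z - 63)/[(z - 6)(z + 3)]


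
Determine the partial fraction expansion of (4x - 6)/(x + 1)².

(4x - 6) = α(x + 1) + β. At x = -1: β = 4·(-1) - 6 = -10. Coeff of x: α = 4
Result: 4/(x + 1) - 10/(x + 1)²


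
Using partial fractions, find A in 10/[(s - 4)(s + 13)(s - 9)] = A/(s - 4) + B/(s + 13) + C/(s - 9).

Cover-up at s = 4: A = 10/[(4 + 13)(4 - 9)] = 10/[(17)(-5)] = -10/85 = -2/17


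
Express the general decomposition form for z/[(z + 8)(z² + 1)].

Linear + irreducible quadratic: A/(z + 8) + (Bz + C)/(z² + 1)


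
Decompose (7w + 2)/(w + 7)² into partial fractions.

(7w + 2) = A(w + 7) + B. At w = -7: B = 7·(-7) + 2 = -47. Coeff of w: A = 7
Result: 7/(w + 7) - 47/(w + 7)²


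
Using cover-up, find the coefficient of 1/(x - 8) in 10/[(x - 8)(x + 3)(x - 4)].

Cover (x - 8), set x=8: 10/[(8 + 3)(8 - 4)] = 5/22


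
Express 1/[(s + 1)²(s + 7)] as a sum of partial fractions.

Cover-up at s=-7: C = 1/(-7 + 1)² = 1/36. Cover-up at s=-1: B = 1/(-1 + 7) = 1/6. Comparing s² coeff: A = -C = -1/36
Result: (-1/36)/(s + 1) + (1/6)/(s + 1)² + (1/36)/(s + 7)


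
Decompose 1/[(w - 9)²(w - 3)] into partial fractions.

Cover-up at w=3: C = 1/(3 - 9)² = 1/36. Cover-up at w=9: B = 1/(9 - 3) = 1/6. Comparing w² coeff: A = -C = -1/36
Result: (-1/36)/(w - 9) + (1/6)/(w - 9)² + (1/36)/(w - 3)


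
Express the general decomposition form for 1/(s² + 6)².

Repeated quadratic factor: (αs + β)/(s² + 6) + (γs + δ)/(s² + 6)²


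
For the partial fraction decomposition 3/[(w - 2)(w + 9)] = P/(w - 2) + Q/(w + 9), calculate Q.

Cover-up at w = -9: Q = 3/(-9 - 2) = -3/11


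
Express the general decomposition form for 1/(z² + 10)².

Repeated quadratic factor: (Pz + Q)/(z² + 10) + (Rz + S)/(z² + 10)²


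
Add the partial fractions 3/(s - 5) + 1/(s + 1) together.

Common denominator (s - 5)(s + 1). Numerator: 3(s + 1) + 1(s - 5) = (3s + 3) + (s - 5) = 4s - 2
Result: (4s - 2)/[(s - 5)(s + 1)]


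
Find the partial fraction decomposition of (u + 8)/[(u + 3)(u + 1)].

At u=-3: P = (1·(-3) + 8)/(-3 + 1) = -5/2. At u=-1: Q = (1·(-1) + 8)/(-1 + 3) = 7/2
Result: (-5/2)/(u + 3) + (7/2)/(u + 1)


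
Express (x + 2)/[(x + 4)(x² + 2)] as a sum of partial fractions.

At x=-4: α = (1·(-4) + 2)/((-4)² + 2) = -1/9. β = -α = 1/9, γ = 1 - (-4)·α = 5/9
Result: (-1/9)/(x + 4) + ((1/9)x + 5/9)/(x² + 2)


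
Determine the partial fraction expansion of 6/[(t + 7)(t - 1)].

6/(t + 7)(t - 1) = P/(t + 7) + Q/(t - 1). P = 6/(-7 - 1) = -3/4, Q = 6/(1 + 7) = 3/4
Result: (-3/4)/(t + 7) + (3/4)/(t - 1)


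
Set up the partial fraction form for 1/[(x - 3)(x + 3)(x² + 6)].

Two linear + quadratic: A/(x - 3) + B/(x + 3) + (Cx + D)/(x² + 6)


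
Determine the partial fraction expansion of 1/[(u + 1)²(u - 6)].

Cover-up at u=6: γ = 1/(6 + 1)² = 1/49. Cover-up at u=-1: β = 1/(-1 - 6) = -1/7. Comparing u² coeff: α = -γ = -1/49
Result: (-1/49)/(u + 1) - (1/7)/(u + 1)² + (1/49)/(u - 6)


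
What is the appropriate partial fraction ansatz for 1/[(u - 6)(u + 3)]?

Distinct linear factors: P/(u - 6) + Q/(u + 3)


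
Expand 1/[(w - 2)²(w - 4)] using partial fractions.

Cover-up at w=4: γ = 1/(4 - 2)² = 1/4. Cover-up at w=2: β = 1/(2 - 4) = -1/2. Comparing w² coeff: α = -γ = -1/4
Result: (-1/4)/(w - 2) - (1/2)/(w - 2)² + (1/4)/(w - 4)


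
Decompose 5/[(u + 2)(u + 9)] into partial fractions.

5/(u + 2)(u + 9) = A/(u + 2) + B/(u + 9). A = 5/(-2 + 9) = 5/7, B = 5/(-9 + 2) = -5/7
Result: (5/7)/(u + 2) - (5/7)/(u + 9)


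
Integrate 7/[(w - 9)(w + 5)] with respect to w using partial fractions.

Decompose: 7/[(w - 9)(w + 5)] = (1/2)/(w - 9) - (1/2)/(w + 5). Integrate each term: (1/2) ln|(w - 9)| - (1/2) ln|(w + 5)| + C


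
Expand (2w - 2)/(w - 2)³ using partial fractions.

(2w - 2) = P(w - 2)² + Q(w - 2) + R. At w = 2: R = 2·2 - 2 = 2. Coefficients: P = 0, Q = 2
Result: 2/(w - 2)² + 2/(w - 2)³


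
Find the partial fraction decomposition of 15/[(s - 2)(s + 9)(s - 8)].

Using cover-up method: A = -5/22, B = 15/187, C = 5/34
Result: (-5/22)/(s - 2) + (15/187)/(s + 9) + (5/34)/(s - 8)


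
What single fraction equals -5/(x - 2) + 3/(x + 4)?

Common denominator (x - 2)(x + 4). Numerator: -5(x + 4) + 3(x - 2) = (-5x - 20) + (3x - 6) = -2x - 26
Result: (-2x - 26)/[(x - 2)(x + 4)]


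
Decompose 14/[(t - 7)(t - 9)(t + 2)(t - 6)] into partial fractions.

Using Heaviside cover-up: (-7/9)/(t - 7) + (7/33)/(t - 9) - (7/396)/(t + 2) + (7/12)/(t - 6)


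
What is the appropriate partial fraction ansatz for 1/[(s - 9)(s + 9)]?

Distinct linear factors: A/(s - 9) + B/(s + 9)


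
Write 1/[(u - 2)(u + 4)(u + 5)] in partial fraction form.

Using cover-up method: α = 1/42, β = -1/6, γ = 1/7
Result: (1/42)/(u - 2) - (1/6)/(u + 4) + (1/7)/(u + 5)


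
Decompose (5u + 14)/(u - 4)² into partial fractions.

(5u + 14) = α(u - 4) + β. At u = 4: β = 5·4 + 14 = 34. Coeff of u: α = 5
Result: 5/(u - 4) + 34/(u - 4)²


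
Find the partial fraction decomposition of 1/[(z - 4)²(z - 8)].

Cover-up at z=8: C = 1/(8 - 4)² = 1/16. Cover-up at z=4: B = 1/(4 - 8) = -1/4. Comparing z² coeff: A = -C = -1/16
Result: (-1/16)/(z - 4) - (1/4)/(z - 4)² + (1/16)/(z - 8)


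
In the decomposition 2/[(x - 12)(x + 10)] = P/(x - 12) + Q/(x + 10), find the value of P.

Cover-up at x = 12: P = 2/(12 + 10) = 2/22 = 1/11


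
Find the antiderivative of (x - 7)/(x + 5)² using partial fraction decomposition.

Decompose: A = 1, B = 1·(-5) - 7 = -12, so (x - 7)/(x + 5)² = 1/(x + 5) - 12/(x + 5)². Integrate: ∫ A/(x + 5) dx = ln|(x + 5)|; ∫ B/(x + 5)² dx = 12/(x + 5). Sum: ln|(x + 5)| + 12/(x + 5) + C


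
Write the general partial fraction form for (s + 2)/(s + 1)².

Repeated linear factor: α/(s + 1) + β/(s + 1)²


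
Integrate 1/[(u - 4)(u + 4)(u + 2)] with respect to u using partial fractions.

Cover-up: α = 1/48, β = 1/16, γ = -1/12. Decomposition: (1/48)/(u - 4) + (1/16)/(u + 4) - (1/12)/(u + 2). Integrate each term: (1/48) ln|(u - 4)| + (1/16) ln|(u + 4)| - (1/12) ln|(u + 2)| + C


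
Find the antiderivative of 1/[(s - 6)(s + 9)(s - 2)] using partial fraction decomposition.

Cover-up: P = 1/60, Q = 1/165, R = -1/44. Decomposition: (1/60)/(s - 6) + (1/165)/(s + 9) - (1/44)/(s - 2). Integrate each term: (1/60) ln|(s - 6)| + (1/165) ln|(s + 9)| - (1/44) ln|(s - 2)| + C


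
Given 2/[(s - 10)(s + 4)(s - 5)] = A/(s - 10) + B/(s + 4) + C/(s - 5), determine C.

Cover-up at s = 5: C = 2/[(5 - 10)(5 + 4)] = 2/[(-5)(9)] = -2/45


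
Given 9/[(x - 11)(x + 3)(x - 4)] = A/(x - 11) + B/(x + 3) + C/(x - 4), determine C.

Cover-up at x = 4: C = 9/[(4 - 11)(4 + 3)] = 9/[(-7)(7)] = -9/49


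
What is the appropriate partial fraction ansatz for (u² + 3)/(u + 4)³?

Repeated linear factor (power 3): A/(u + 4) + B/(u + 4)² + C/(u + 4)³


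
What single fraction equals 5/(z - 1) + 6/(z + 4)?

Common denominator (z - 1)(z + 4). Numerator: 5(z + 4) + 6(z - 1) = (5z + 20) + (6z - 6) = 11z + 14
Result: (11z + 14)/[(z - 1)(z + 4)]


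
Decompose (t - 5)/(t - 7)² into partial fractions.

(t - 5) = P(t - 7) + Q. At t = 7: Q = 1·7 - 5 = 2. Coeff of t: P = 1
Result: 1/(t - 7) + 2/(t - 7)²


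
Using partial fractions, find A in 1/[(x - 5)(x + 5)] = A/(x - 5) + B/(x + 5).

Cover-up at x = 5: A = 1/(5 + 5) = 1/10


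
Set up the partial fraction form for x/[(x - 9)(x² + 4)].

Linear + irreducible quadratic: α/(x - 9) + (βx + γ)/(x² + 4)


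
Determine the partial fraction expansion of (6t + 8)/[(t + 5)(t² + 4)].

At t=-5: P = (6·(-5) + 8)/((-5)² + 4) = -22/29. Q = -P = 22/29, R = 6 - (-5)·P = 64/29
Result: (-22/29)/(t + 5) + ((22/29)t + 64/29)/(t² + 4)


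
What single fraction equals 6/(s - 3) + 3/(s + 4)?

Common denominator (s - 3)(s + 4). Numerator: 6(s + 4) + 3(s - 3) = (6s + 24) + (3s - 9) = 9s + 15
Result: (9s + 15)/[(s - 3)(s + 4)]


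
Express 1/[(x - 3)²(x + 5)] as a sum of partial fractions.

Cover-up at x=-5: C = 1/(-5 - 3)² = 1/64. Cover-up at x=3: B = 1/(3 + 5) = 1/8. Comparing x² coeff: A = -C = -1/64
Result: (-1/64)/(x - 3) + (1/8)/(x - 3)² + (1/64)/(x + 5)


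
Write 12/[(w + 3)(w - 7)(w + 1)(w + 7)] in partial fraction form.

Using Heaviside cover-up: (3/20)/(w + 3) + (3/280)/(w - 7) - (1/8)/(w + 1) - (1/28)/(w + 7)


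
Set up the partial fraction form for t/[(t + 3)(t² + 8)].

Linear + irreducible quadratic: P/(t + 3) + (Qt + R)/(t² + 8)


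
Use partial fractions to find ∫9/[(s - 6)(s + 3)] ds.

Decompose: 9/[(s - 6)(s + 3)] = 1/(s - 6) - 1/(s + 3). Integrate each term: ln|(s - 6)| - ln|(s + 3)| + C


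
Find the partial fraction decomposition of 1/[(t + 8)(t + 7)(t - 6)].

Using cover-up method: P = 1/14, Q = -1/13, R = 1/182
Result: (1/14)/(t + 8) - (1/13)/(t + 7) + (1/182)/(t - 6)


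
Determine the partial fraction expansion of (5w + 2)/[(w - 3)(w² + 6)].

At w=3: α = (5·3 + 2)/(3² + 6) = 17/15. β = -α = -17/15, γ = 5 - 3·α = 8/5
Result: (17/15)/(w - 3) - ((17/15)w - 8/5)/(w² + 6)


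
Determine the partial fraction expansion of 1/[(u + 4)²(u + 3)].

Cover-up at u=-3: R = 1/(-3 + 4)² = 1. Cover-up at u=-4: Q = 1/(-4 + 3) = -1. Comparing u² coeff: P = -R = -1
Result: -1/(u + 4) - 1/(u + 4)² + 1/(u + 3)


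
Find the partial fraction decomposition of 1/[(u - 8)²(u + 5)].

Cover-up at u=-5: C = 1/(-5 - 8)² = 1/169. Cover-up at u=8: B = 1/(8 + 5) = 1/13. Comparing u² coeff: A = -C = -1/169
Result: (-1/169)/(u - 8) + (1/13)/(u - 8)² + (1/169)/(u + 5)


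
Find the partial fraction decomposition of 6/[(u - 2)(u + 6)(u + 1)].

Using cover-up method: A = 1/4, B = 3/20, C = -2/5
Result: (1/4)/(u - 2) + (3/20)/(u + 6) - (2/5)/(u + 1)


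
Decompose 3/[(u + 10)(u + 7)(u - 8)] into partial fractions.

Using cover-up method: P = 1/18, Q = -1/15, R = 1/90
Result: (1/18)/(u + 10) - (1/15)/(u + 7) + (1/90)/(u - 8)


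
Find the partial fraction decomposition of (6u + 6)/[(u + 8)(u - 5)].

At u=-8: P = (6·(-8) + 6)/(-8 - 5) = 42/13. At u=5: Q = (6·5 + 6)/(5 + 8) = 36/13
Result: (42/13)/(u + 8) + (36/13)/(u - 5)


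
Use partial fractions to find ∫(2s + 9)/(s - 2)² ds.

Decompose: P = 2, Q = 2·2 + 9 = 13, so (2s + 9)/(s - 2)² = 2/(s - 2) + 13/(s - 2)². Integrate: ∫ P/(s - 2) ds = 2 ln|(s - 2)|; ∫ Q/(s - 2)² ds = -13/(s - 2). Sum: 2 ln|(s - 2)| - 13/(s - 2) + C


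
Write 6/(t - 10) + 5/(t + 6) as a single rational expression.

Common denominator (t - 10)(t + 6). Numerator: 6(t + 6) + 5(t - 10) = (6t + 36) + (5t - 50) = 11t - 14
Result: (11t - 14)/[(t - 10)(t + 6)]


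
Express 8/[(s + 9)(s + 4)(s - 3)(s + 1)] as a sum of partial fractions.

Using Heaviside cover-up: (-1/60)/(s + 9) + (8/105)/(s + 4) + (1/42)/(s - 3) - (1/12)/(s + 1)


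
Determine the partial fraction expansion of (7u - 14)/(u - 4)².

(7u - 14) = α(u - 4) + β. At u = 4: β = 7·4 - 14 = 14. Coeff of u: α = 7
Result: 7/(u - 4) + 14/(u - 4)²


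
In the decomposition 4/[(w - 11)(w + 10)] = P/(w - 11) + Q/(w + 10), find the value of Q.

Cover-up at w = -10: Q = 4/(-10 - 11) = -4/21


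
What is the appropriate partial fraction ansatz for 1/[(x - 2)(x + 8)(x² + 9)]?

Two linear + quadratic: A/(x - 2) + B/(x + 8) + (Cx + D)/(x² + 9)


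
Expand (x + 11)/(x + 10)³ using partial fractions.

(x + 11) = α(x + 10)² + β(x + 10) + γ. At x = -10: γ = 1·(-10) + 11 = 1. Coefficients: α = 0, β = 1
Result: 1/(x + 10)² + 1/(x + 10)³


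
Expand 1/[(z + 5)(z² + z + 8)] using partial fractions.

Cover-up at z = -5: P = 1/((-5)² + 1·(-5) + 8) = 1/28. Then Q = -P = -1/28, R = -P·(1 - 5) = 1/7
Result: (1/28)/(z + 5) - ((1/28)z - 1/7)/(z² + z + 8)


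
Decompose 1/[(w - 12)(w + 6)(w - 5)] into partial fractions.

Using cover-up method: α = 1/126, β = 1/198, γ = -1/77
Result: (1/126)/(w - 12) + (1/198)/(w + 6) - (1/77)/(w - 5)


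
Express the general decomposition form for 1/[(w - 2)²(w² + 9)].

Repeated linear + quadratic: α/(w - 2) + β/(w - 2)² + (γw + δ)/(w² + 9)


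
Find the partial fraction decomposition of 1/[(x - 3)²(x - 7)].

Cover-up at x=7: C = 1/(7 - 3)² = 1/16. Cover-up at x=3: B = 1/(3 - 7) = -1/4. Comparing x² coeff: A = -C = -1/16
Result: (-1/16)/(x - 3) - (1/4)/(x - 3)² + (1/16)/(x - 7)


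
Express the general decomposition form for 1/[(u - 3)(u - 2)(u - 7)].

Three distinct linear factors: α/(u - 3) + β/(u - 2) + γ/(u - 7)


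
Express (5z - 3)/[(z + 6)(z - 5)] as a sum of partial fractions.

At z=-6: α = (5·(-6) - 3)/(-6 - 5) = 3. At z=5: β = (5·5 - 3)/(5 + 6) = 2
Result: 3/(z + 6) + 2/(z - 5)


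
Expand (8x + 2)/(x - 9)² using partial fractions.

(8x + 2) = A(x - 9) + B. At x = 9: B = 8·9 + 2 = 74. Coeff of x: A = 8
Result: 8/(x - 9) + 74/(x - 9)²


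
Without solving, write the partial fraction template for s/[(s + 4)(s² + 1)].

Linear + irreducible quadratic: α/(s + 4) + (βs + γ)/(s² + 1)


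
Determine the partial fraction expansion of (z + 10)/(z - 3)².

(z + 10) = P(z - 3) + Q. At z = 3: Q = 1·3 + 10 = 13. Coeff of z: P = 1
Result: 1/(z - 3) + 13/(z - 3)²


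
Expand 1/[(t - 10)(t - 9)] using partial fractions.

1/(t - 10)(t - 9) = A/(t - 10) + B/(t - 9). A = 1/(10 - 9) = 1, B = 1/(9 - 10) = -1
Result: 1/(t - 10) - 1/(t - 9)


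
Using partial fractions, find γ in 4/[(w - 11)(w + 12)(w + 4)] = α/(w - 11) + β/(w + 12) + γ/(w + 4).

Cover-up at w = -4: γ = 4/[(-4 - 11)(-4 + 12)] = 4/[(-15)(8)] = -4/120 = -1/30


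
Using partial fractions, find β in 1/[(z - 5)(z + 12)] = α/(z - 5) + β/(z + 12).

Cover-up at z = -12: β = 1/(-12 - 5) = -1/17


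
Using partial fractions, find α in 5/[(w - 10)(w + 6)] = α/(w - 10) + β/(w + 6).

Cover-up at w = 10: α = 5/(10 + 6) = 5/16


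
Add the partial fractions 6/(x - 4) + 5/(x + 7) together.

Common denominator (x - 4)(x + 7). Numerator: 6(x + 7) + 5(x - 4) = (6x + 42) + (5x - 20) = 11x + 22
Result: (11x + 22)/[(x - 4)(x + 7)]
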